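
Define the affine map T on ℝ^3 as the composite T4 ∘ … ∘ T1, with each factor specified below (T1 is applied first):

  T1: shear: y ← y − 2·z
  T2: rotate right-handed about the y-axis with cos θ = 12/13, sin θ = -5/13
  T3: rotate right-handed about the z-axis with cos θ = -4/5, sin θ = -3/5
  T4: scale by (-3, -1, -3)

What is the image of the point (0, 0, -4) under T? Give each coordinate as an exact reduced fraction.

T1 shear: y ← y − 2·z: (0, 0, -4) → (0, 8, -4)
T2 rotate right-handed about the y-axis with cos θ = 12/13, sin θ = -5/13: (0, 8, -4) → (20/13, 8, -48/13)
T3 rotate right-handed about the z-axis with cos θ = -4/5, sin θ = -3/5: (20/13, 8, -48/13) → (232/65, -476/65, -48/13)
T4 scale by (-3, -1, -3): (232/65, -476/65, -48/13) → (-696/65, 476/65, 144/13)

T(p) = (-696/65, 476/65, 144/13)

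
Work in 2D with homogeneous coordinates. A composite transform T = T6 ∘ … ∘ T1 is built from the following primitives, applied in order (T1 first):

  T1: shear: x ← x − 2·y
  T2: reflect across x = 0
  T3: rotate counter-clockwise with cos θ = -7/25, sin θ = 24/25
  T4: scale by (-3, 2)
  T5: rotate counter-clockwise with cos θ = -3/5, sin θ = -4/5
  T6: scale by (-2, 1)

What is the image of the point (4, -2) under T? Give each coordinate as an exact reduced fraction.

T1 shear: x ← x − 2·y: (4, -2) → (8, -2)
T2 reflect across x = 0: (8, -2) → (-8, -2)
T3 rotate counter-clockwise with cos θ = -7/25, sin θ = 24/25: (-8, -2) → (104/25, -178/25)
T4 scale by (-3, 2): (104/25, -178/25) → (-312/25, -356/25)
T5 rotate counter-clockwise with cos θ = -3/5, sin θ = -4/5: (-312/25, -356/25) → (-488/125, 2316/125)
T6 scale by (-2, 1): (-488/125, 2316/125) → (976/125, 2316/125)

T(p) = (976/125, 2316/125)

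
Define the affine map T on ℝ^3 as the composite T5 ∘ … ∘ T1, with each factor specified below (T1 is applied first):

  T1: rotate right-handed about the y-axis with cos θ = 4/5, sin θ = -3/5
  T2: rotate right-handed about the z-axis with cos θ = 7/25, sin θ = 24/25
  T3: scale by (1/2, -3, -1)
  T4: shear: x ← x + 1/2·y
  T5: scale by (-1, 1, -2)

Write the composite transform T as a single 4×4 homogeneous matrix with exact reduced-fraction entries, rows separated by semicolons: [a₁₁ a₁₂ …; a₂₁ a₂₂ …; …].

T1 = [4/5 0 -3/5 0; 0 1 0 0; 3/5 0 4/5 0; 0 0 0 1]
T2·T1 = [28/125 -24/25 -21/125 0; 96/125 7/25 -72/125 0; 3/5 0 4/5 0; 0 0 0 1]
T3·…·T1 = [14/125 -12/25 -21/250 0; -288/125 -21/25 216/125 0; -3/5 0 -4/5 0; 0 0 0 1]
T4·…·T1 = [-26/25 -9/10 39/50 0; -288/125 -21/25 216/125 0; -3/5 0 -4/5 0; 0 0 0 1]
T5·…·T1 = [26/25 9/10 -39/50 0; -288/125 -21/25 216/125 0; 6/5 0 8/5 0; 0 0 0 1]

T = [26/25 9/10 -39/50 0; -288/125 -21/25 216/125 0; 6/5 0 8/5 0; 0 0 0 1]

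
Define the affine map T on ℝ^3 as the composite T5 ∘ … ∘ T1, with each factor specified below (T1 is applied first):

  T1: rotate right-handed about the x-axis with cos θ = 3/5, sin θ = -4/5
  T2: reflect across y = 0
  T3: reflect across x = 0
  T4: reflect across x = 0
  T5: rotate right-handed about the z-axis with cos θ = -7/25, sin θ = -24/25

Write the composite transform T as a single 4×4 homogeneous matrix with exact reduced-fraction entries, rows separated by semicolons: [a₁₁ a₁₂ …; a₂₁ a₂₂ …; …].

T1 = [1 0 0 0; 0 3/5 4/5 0; 0 -4/5 3/5 0; 0 0 0 1]
T2·T1 = [1 0 0 0; 0 -3/5 -4/5 0; 0 -4/5 3/5 0; 0 0 0 1]
T3·…·T1 = [-1 0 0 0; 0 -3/5 -4/5 0; 0 -4/5 3/5 0; 0 0 0 1]
T4·…·T1 = [1 0 0 0; 0 -3/5 -4/5 0; 0 -4/5 3/5 0; 0 0 0 1]
T5·…·T1 = [-7/25 -72/125 -96/125 0; -24/25 21/125 28/125 0; 0 -4/5 3/5 0; 0 0 0 1]

T = [-7/25 -72/125 -96/125 0; -24/25 21/125 28/125 0; 0 -4/5 3/5 0; 0 0 0 1]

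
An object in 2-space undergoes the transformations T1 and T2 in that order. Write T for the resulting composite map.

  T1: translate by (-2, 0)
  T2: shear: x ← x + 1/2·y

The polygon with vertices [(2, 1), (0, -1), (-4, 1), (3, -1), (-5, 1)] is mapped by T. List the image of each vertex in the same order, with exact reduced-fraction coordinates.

image vertices: (1/2, 1), (-5/2, -1), (-11/2, 1), (1/2, -1), (-13/2, 1)

T1 translate by (-2, 0): (2, 1) → (0, 1); (0, -1) → (-2, -1); (-4, 1) → (-6, 1); (3, -1) → (1, -1); (-5, 1) → (-7, 1)
T2 shear: x ← x + 1/2·y: (0, 1) → (1/2, 1); (-2, -1) → (-5/2, -1); (-6, 1) → (-11/2, 1); (1, -1) → (1/2, -1); (-7, 1) → (-13/2, 1)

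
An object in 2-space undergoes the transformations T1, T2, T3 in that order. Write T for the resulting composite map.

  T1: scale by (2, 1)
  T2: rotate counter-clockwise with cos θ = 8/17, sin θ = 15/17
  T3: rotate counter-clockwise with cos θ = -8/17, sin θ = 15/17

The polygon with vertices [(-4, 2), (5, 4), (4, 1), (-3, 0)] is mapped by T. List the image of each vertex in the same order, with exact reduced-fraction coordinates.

T1 scale by (2, 1): (-4, 2) → (-8, 2); (5, 4) → (10, 4); (4, 1) → (8, 1); (-3, 0) → (-6, 0)
T2 rotate counter-clockwise with cos θ = 8/17, sin θ = 15/17: (-8, 2) → (-94/17, -104/17); (10, 4) → (20/17, 182/17); (8, 1) → (49/17, 128/17); (-6, 0) → (-48/17, -90/17)
T3 rotate counter-clockwise with cos θ = -8/17, sin θ = 15/17: (-94/17, -104/17) → (8, -2); (20/17, 182/17) → (-10, -4); (49/17, 128/17) → (-8, -1); (-48/17, -90/17) → (6, 0)

image vertices: (8, -2), (-10, -4), (-8, -1), (6, 0)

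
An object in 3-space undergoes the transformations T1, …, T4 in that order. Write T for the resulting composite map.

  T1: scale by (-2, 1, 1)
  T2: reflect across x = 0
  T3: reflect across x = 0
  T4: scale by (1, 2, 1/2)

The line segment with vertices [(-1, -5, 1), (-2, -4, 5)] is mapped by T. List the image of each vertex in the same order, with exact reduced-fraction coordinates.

image vertices: (2, -10, 1/2), (4, -8, 5/2)

T1 scale by (-2, 1, 1): (-1, -5, 1) → (2, -5, 1); (-2, -4, 5) → (4, -4, 5)
T2 reflect across x = 0: (2, -5, 1) → (-2, -5, 1); (4, -4, 5) → (-4, -4, 5)
T3 reflect across x = 0: (-2, -5, 1) → (2, -5, 1); (-4, -4, 5) → (4, -4, 5)
T4 scale by (1, 2, 1/2): (2, -5, 1) → (2, -10, 1/2); (4, -4, 5) → (4, -8, 5/2)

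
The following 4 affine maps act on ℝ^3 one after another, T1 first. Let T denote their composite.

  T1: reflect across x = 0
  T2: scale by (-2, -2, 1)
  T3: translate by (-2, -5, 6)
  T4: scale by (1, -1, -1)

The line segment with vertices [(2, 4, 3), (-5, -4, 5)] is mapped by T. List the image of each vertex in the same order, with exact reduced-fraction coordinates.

T1 reflect across x = 0: (2, 4, 3) → (-2, 4, 3); (-5, -4, 5) → (5, -4, 5)
T2 scale by (-2, -2, 1): (-2, 4, 3) → (4, -8, 3); (5, -4, 5) → (-10, 8, 5)
T3 translate by (-2, -5, 6): (4, -8, 3) → (2, -13, 9); (-10, 8, 5) → (-12, 3, 11)
T4 scale by (1, -1, -1): (2, -13, 9) → (2, 13, -9); (-12, 3, 11) → (-12, -3, -11)

image vertices: (2, 13, -9), (-12, -3, -11)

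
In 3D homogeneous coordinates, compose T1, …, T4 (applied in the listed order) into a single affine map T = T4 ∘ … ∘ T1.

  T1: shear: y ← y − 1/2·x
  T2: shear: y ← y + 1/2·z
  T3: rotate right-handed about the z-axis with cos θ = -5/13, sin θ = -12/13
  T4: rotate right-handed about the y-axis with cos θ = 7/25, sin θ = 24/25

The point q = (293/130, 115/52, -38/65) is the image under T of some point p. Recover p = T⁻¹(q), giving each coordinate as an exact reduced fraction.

p = (-5/2, -2, 2)

T1 = [1 0 0 0; -1/2 1 0 0; 0 0 1 0; 0 0 0 1]
T2·T1 = [1 0 0 0; -1/2 1 1/2 0; 0 0 1 0; 0 0 0 1]
T3·…·T1 = [-11/13 12/13 6/13 0; -19/26 -5/13 -5/26 0; 0 0 1 0; 0 0 0 1]
T4·…·T1 = [-77/325 84/325 354/325 0; -19/26 -5/13 -5/26 0; 264/325 -288/325 -53/325 0; 0 0 0 1]
det M = 1; M⁻¹ = [-7/65 -12/13 24/65 0; -179/650 -11/13 -547/650 0; 24/25 0 7/25 0; 0 0 0 1]
M⁻¹ · (293/130, 115/52, -38/65)ᵀ = (-5/2, -2, 2)ᵀ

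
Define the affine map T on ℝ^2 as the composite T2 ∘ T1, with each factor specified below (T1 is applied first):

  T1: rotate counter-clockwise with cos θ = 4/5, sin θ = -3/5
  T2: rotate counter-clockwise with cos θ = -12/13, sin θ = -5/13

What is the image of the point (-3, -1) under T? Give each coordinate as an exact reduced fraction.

T(p) = (41/13, 3/13)

T1 rotate counter-clockwise with cos θ = 4/5, sin θ = -3/5: (-3, -1) → (-3, 1)
T2 rotate counter-clockwise with cos θ = -12/13, sin θ = -5/13: (-3, 1) → (41/13, 3/13)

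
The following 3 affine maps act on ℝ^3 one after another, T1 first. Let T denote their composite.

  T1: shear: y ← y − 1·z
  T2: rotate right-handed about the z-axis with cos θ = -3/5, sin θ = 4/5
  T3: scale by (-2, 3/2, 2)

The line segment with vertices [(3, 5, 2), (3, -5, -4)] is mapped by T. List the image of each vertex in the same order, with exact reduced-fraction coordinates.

T1 shear: y ← y − 1·z: (3, 5, 2) → (3, 3, 2); (3, -5, -4) → (3, -1, -4)
T2 rotate right-handed about the z-axis with cos θ = -3/5, sin θ = 4/5: (3, 3, 2) → (-21/5, 3/5, 2); (3, -1, -4) → (-1, 3, -4)
T3 scale by (-2, 3/2, 2): (-21/5, 3/5, 2) → (42/5, 9/10, 4); (-1, 3, -4) → (2, 9/2, -8)

image vertices: (42/5, 9/10, 4), (2, 9/2, -8)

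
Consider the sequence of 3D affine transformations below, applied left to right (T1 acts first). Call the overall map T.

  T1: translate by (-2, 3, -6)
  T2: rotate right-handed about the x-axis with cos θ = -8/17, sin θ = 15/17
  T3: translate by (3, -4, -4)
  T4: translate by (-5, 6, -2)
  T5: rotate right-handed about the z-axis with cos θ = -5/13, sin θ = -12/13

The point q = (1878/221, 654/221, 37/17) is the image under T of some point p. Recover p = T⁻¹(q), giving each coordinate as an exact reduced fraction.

p = (-2, 2, -2)

T1 = [1 0 0 -2; 0 1 0 3; 0 0 1 -6; 0 0 0 1]
T2·T1 = [1 0 0 -2; 0 -8/17 -15/17 66/17; 0 15/17 -8/17 93/17; 0 0 0 1]
T3·…·T1 = [1 0 0 1; 0 -8/17 -15/17 -2/17; 0 15/17 -8/17 25/17; 0 0 0 1]
T4·…·T1 = [1 0 0 -4; 0 -8/17 -15/17 100/17; 0 15/17 -8/17 -9/17; 0 0 0 1]
T5·…·T1 = [-5/13 -96/221 -180/221 1540/221; -12/13 40/221 75/221 316/221; 0 15/17 -8/17 -9/17; 0 0 0 1]
det M = 1; M⁻¹ = [-5/13 -12/13 0 4; -96/221 40/221 15/17 55/17; -180/221 75/221 -8/17 84/17; 0 0 0 1]
M⁻¹ · (1878/221, 654/221, 37/17)ᵀ = (-2, 2, -2)ᵀ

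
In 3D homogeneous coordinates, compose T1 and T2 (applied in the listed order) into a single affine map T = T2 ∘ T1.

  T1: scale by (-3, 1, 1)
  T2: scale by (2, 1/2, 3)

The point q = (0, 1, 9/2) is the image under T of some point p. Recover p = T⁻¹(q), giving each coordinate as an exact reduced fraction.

T1 = [-3 0 0 0; 0 1 0 0; 0 0 1 0; 0 0 0 1]
T2·T1 = [-6 0 0 0; 0 1/2 0 0; 0 0 3 0; 0 0 0 1]
det M = -9; M⁻¹ = [-1/6 0 0 0; 0 2 0 0; 0 0 1/3 0; 0 0 0 1]
M⁻¹ · (0, 1, 9/2)ᵀ = (0, 2, 3/2)ᵀ

p = (0, 2, 3/2)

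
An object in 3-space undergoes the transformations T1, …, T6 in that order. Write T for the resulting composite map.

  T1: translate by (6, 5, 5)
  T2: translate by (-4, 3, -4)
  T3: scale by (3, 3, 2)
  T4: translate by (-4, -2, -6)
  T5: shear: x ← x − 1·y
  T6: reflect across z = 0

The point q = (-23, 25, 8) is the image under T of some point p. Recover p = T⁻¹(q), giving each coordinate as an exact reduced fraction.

p = (0, 1, -2)

T1 = [1 0 0 6; 0 1 0 5; 0 0 1 5; 0 0 0 1]
T2·T1 = [1 0 0 2; 0 1 0 8; 0 0 1 1; 0 0 0 1]
T3·…·T1 = [3 0 0 6; 0 3 0 24; 0 0 2 2; 0 0 0 1]
T4·…·T1 = [3 0 0 2; 0 3 0 22; 0 0 2 -4; 0 0 0 1]
T5·…·T1 = [3 -3 0 -20; 0 3 0 22; 0 0 2 -4; 0 0 0 1]
T6·…·T1 = [3 -3 0 -20; 0 3 0 22; 0 0 -2 4; 0 0 0 1]
det M = -18; M⁻¹ = [1/3 1/3 0 -2/3; 0 1/3 0 -22/3; 0 0 -1/2 2; 0 0 0 1]
M⁻¹ · (-23, 25, 8)ᵀ = (0, 1, -2)ᵀ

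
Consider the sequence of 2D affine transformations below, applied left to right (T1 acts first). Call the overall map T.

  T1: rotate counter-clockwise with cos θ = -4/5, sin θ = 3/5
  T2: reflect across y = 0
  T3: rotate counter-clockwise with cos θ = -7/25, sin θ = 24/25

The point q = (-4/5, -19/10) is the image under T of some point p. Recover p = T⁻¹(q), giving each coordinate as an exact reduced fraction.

p = (1/2, 2)

T1 = [-4/5 -3/5 0; 3/5 -4/5 0; 0 0 1]
T2·T1 = [-4/5 -3/5 0; -3/5 4/5 0; 0 0 1]
T3·…·T1 = [4/5 -3/5 0; -3/5 -4/5 0; 0 0 1]
det M = -1; M⁻¹ = [4/5 -3/5 0; -3/5 -4/5 0; 0 0 1]
M⁻¹ · (-4/5, -19/10)ᵀ = (1/2, 2)ᵀ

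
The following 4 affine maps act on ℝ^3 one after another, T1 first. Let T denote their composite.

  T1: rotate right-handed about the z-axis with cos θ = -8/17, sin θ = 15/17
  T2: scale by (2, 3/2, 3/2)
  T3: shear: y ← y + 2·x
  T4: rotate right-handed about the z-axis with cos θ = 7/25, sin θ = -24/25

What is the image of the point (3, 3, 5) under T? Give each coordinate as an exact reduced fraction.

T(p) = (-402/25, 3201/850, 15/2)

T1 rotate right-handed about the z-axis with cos θ = -8/17, sin θ = 15/17: (3, 3, 5) → (-69/17, 21/17, 5)
T2 scale by (2, 3/2, 3/2): (-69/17, 21/17, 5) → (-138/17, 63/34, 15/2)
T3 shear: y ← y + 2·x: (-138/17, 63/34, 15/2) → (-138/17, -489/34, 15/2)
T4 rotate right-handed about the z-axis with cos θ = 7/25, sin θ = -24/25: (-138/17, -489/34, 15/2) → (-402/25, 3201/850, 15/2)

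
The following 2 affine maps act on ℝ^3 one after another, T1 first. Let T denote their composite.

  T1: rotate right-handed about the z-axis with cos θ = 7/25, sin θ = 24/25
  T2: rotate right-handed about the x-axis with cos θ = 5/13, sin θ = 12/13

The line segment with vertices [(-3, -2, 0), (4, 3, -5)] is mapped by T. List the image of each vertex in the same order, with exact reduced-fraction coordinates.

T1 rotate right-handed about the z-axis with cos θ = 7/25, sin θ = 24/25: (-3, -2, 0) → (27/25, -86/25, 0); (4, 3, -5) → (-44/25, 117/25, -5)
T2 rotate right-handed about the x-axis with cos θ = 5/13, sin θ = 12/13: (27/25, -86/25, 0) → (27/25, -86/65, -1032/325); (-44/25, 117/25, -5) → (-44/25, 417/65, 779/325)

image vertices: (27/25, -86/65, -1032/325), (-44/25, 417/65, 779/325)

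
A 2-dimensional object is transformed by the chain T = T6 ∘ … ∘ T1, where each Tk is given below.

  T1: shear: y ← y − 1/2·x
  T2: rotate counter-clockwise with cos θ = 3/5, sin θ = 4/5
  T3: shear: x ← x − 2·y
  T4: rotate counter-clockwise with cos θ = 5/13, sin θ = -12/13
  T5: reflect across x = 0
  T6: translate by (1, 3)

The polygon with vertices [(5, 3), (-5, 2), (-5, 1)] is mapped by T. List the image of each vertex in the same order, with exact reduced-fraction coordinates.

image vertices: (-43/65, 265/26), (243/65, 161/26), (229/65, 107/26)

T1 shear: y ← y − 1/2·x: (5, 3) → (5, 1/2); (-5, 2) → (-5, 9/2); (-5, 1) → (-5, 7/2)
T2 rotate counter-clockwise with cos θ = 3/5, sin θ = 4/5: (5, 1/2) → (13/5, 43/10); (-5, 9/2) → (-33/5, -13/10); (-5, 7/2) → (-29/5, -19/10)
T3 shear: x ← x − 2·y: (13/5, 43/10) → (-6, 43/10); (-33/5, -13/10) → (-4, -13/10); (-29/5, -19/10) → (-2, -19/10)
T4 rotate counter-clockwise with cos θ = 5/13, sin θ = -12/13: (-6, 43/10) → (108/65, 187/26); (-4, -13/10) → (-178/65, 83/26); (-2, -19/10) → (-164/65, 29/26)
T5 reflect across x = 0: (108/65, 187/26) → (-108/65, 187/26); (-178/65, 83/26) → (178/65, 83/26); (-164/65, 29/26) → (164/65, 29/26)
T6 translate by (1, 3): (-108/65, 187/26) → (-43/65, 265/26); (178/65, 83/26) → (243/65, 161/26); (164/65, 29/26) → (229/65, 107/26)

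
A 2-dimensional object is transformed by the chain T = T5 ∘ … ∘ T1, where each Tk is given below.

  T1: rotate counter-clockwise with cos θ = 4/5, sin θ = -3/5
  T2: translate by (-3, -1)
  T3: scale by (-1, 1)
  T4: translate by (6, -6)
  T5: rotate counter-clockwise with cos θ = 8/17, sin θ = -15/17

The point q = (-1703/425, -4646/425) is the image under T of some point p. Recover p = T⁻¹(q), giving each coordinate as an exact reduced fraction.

T1 = [4/5 3/5 0; -3/5 4/5 0; 0 0 1]
T2·T1 = [4/5 3/5 -3; -3/5 4/5 -1; 0 0 1]
T3·…·T1 = [-4/5 -3/5 3; -3/5 4/5 -1; 0 0 1]
T4·…·T1 = [-4/5 -3/5 9; -3/5 4/5 -7; 0 0 1]
T5·…·T1 = [-77/85 36/85 -33/17; 36/85 77/85 -191/17; 0 0 1]
det M = -1; M⁻¹ = [-77/85 36/85 3; 36/85 77/85 11; 0 0 1]
M⁻¹ · (-1703/425, -4646/425)ᵀ = (2, -3/5)ᵀ

p = (2, -3/5)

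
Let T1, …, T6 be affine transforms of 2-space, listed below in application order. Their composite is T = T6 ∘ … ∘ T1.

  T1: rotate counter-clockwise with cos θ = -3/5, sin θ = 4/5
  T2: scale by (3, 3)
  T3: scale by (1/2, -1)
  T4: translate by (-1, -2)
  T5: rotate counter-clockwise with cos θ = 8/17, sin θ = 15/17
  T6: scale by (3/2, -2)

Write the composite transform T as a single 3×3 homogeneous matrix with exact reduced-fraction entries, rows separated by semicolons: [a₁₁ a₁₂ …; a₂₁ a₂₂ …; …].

T1 = [-3/5 -4/5 0; 4/5 -3/5 0; 0 0 1]
T2·T1 = [-9/5 -12/5 0; 12/5 -9/5 0; 0 0 1]
T3·…·T1 = [-9/10 -6/5 0; -12/5 9/5 0; 0 0 1]
T4·…·T1 = [-9/10 -6/5 -1; -12/5 9/5 -2; 0 0 1]
T5·…·T1 = [144/85 -183/85 22/17; -327/170 -18/85 -31/17; 0 0 1]
T6·…·T1 = [216/85 -549/170 33/17; 327/85 36/85 62/17; 0 0 1]

T = [216/85 -549/170 33/17; 327/85 36/85 62/17; 0 0 1]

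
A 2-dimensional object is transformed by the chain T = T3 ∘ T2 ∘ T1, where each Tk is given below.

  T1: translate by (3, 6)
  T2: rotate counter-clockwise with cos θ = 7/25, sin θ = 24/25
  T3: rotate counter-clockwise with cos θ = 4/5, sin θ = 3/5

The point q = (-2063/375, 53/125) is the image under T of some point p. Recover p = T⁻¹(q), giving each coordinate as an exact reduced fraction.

p = (-2/3, -1)

T1 = [1 0 3; 0 1 6; 0 0 1]
T2·T1 = [7/25 -24/25 -123/25; 24/25 7/25 114/25; 0 0 1]
T3·…·T1 = [-44/125 -117/125 -834/125; 117/125 -44/125 87/125; 0 0 1]
det M = 1; M⁻¹ = [-44/125 117/125 -3; -117/125 -44/125 -6; 0 0 1]
M⁻¹ · (-2063/375, 53/125)ᵀ = (-2/3, -1)ᵀ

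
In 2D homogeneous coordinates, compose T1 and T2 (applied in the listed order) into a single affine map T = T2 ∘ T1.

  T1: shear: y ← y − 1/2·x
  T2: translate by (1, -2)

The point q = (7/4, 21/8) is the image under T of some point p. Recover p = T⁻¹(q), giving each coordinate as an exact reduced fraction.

T1 = [1 0 0; -1/2 1 0; 0 0 1]
T2·T1 = [1 0 1; -1/2 1 -2; 0 0 1]
det M = 1; M⁻¹ = [1 0 -1; 1/2 1 3/2; 0 0 1]
M⁻¹ · (7/4, 21/8)ᵀ = (3/4, 5)ᵀ

p = (3/4, 5)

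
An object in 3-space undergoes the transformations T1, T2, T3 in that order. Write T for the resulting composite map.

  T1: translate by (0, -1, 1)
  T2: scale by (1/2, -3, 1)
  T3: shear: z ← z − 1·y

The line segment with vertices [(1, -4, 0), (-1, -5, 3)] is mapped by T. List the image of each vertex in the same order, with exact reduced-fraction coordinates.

image vertices: (1/2, 15, -14), (-1/2, 18, -14)

T1 translate by (0, -1, 1): (1, -4, 0) → (1, -5, 1); (-1, -5, 3) → (-1, -6, 4)
T2 scale by (1/2, -3, 1): (1, -5, 1) → (1/2, 15, 1); (-1, -6, 4) → (-1/2, 18, 4)
T3 shear: z ← z − 1·y: (1/2, 15, 1) → (1/2, 15, -14); (-1/2, 18, 4) → (-1/2, 18, -14)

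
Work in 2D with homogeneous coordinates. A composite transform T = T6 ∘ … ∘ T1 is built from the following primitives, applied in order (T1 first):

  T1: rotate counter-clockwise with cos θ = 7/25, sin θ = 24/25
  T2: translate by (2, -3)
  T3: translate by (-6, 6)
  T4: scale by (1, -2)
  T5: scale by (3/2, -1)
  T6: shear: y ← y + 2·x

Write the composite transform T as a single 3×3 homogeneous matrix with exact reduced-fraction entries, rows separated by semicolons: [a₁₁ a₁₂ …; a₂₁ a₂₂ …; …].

T = [21/50 -36/25 -6; 69/25 -58/25 -6; 0 0 1]

T1 = [7/25 -24/25 0; 24/25 7/25 0; 0 0 1]
T2·T1 = [7/25 -24/25 2; 24/25 7/25 -3; 0 0 1]
T3·…·T1 = [7/25 -24/25 -4; 24/25 7/25 3; 0 0 1]
T4·…·T1 = [7/25 -24/25 -4; -48/25 -14/25 -6; 0 0 1]
T5·…·T1 = [21/50 -36/25 -6; 48/25 14/25 6; 0 0 1]
T6·…·T1 = [21/50 -36/25 -6; 69/25 -58/25 -6; 0 0 1]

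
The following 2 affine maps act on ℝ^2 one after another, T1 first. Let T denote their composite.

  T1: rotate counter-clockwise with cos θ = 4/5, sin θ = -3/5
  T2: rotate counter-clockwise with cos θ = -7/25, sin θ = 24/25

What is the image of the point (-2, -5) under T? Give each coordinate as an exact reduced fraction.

T(p) = (497/125, -454/125)

T1 rotate counter-clockwise with cos θ = 4/5, sin θ = -3/5: (-2, -5) → (-23/5, -14/5)
T2 rotate counter-clockwise with cos θ = -7/25, sin θ = 24/25: (-23/5, -14/5) → (497/125, -454/125)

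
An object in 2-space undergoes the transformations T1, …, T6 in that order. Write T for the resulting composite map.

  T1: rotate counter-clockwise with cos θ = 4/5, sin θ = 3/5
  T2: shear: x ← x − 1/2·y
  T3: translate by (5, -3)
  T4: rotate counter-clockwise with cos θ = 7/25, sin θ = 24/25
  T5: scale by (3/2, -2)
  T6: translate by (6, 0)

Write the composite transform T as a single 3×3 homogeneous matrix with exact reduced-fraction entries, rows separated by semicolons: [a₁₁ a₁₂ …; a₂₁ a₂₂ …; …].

T1 = [4/5 -3/5 0; 3/5 4/5 0; 0 0 1]
T2·T1 = [1/2 -1 0; 3/5 4/5 0; 0 0 1]
T3·…·T1 = [1/2 -1 5; 3/5 4/5 -3; 0 0 1]
T4·…·T1 = [-109/250 -131/125 107/25; 81/125 -92/125 99/25; 0 0 1]
T5·…·T1 = [-327/500 -393/250 321/50; -162/125 184/125 -198/25; 0 0 1]
T6·…·T1 = [-327/500 -393/250 621/50; -162/125 184/125 -198/25; 0 0 1]

T = [-327/500 -393/250 621/50; -162/125 184/125 -198/25; 0 0 1]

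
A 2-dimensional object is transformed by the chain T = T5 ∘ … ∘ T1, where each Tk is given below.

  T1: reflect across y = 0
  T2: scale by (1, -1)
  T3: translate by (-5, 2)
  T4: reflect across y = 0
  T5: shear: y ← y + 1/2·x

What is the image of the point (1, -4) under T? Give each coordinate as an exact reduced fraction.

T(p) = (-4, 0)

T1 reflect across y = 0: (1, -4) → (1, 4)
T2 scale by (1, -1): (1, 4) → (1, -4)
T3 translate by (-5, 2): (1, -4) → (-4, -2)
T4 reflect across y = 0: (-4, -2) → (-4, 2)
T5 shear: y ← y + 1/2·x: (-4, 2) → (-4, 0)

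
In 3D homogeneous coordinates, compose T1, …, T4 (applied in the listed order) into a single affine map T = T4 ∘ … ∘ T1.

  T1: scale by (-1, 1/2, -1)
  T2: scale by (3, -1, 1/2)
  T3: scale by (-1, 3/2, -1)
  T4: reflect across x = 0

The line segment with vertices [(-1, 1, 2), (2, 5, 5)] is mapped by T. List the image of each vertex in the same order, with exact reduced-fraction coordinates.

T1 scale by (-1, 1/2, -1): (-1, 1, 2) → (1, 1/2, -2); (2, 5, 5) → (-2, 5/2, -5)
T2 scale by (3, -1, 1/2): (1, 1/2, -2) → (3, -1/2, -1); (-2, 5/2, -5) → (-6, -5/2, -5/2)
T3 scale by (-1, 3/2, -1): (3, -1/2, -1) → (-3, -3/4, 1); (-6, -5/2, -5/2) → (6, -15/4, 5/2)
T4 reflect across x = 0: (-3, -3/4, 1) → (3, -3/4, 1); (6, -15/4, 5/2) → (-6, -15/4, 5/2)

image vertices: (3, -3/4, 1), (-6, -15/4, 5/2)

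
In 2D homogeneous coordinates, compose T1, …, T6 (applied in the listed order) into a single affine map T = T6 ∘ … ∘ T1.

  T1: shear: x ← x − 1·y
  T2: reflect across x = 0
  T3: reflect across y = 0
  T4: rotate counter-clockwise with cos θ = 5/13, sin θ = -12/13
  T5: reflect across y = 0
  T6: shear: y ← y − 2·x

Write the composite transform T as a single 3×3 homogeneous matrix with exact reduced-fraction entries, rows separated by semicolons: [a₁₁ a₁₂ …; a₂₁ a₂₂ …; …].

T = [-5/13 -7/13 0; -2/13 31/13 0; 0 0 1]

T1 = [1 -1 0; 0 1 0; 0 0 1]
T2·T1 = [-1 1 0; 0 1 0; 0 0 1]
T3·…·T1 = [-1 1 0; 0 -1 0; 0 0 1]
T4·…·T1 = [-5/13 -7/13 0; 12/13 -17/13 0; 0 0 1]
T5·…·T1 = [-5/13 -7/13 0; -12/13 17/13 0; 0 0 1]
T6·…·T1 = [-5/13 -7/13 0; -2/13 31/13 0; 0 0 1]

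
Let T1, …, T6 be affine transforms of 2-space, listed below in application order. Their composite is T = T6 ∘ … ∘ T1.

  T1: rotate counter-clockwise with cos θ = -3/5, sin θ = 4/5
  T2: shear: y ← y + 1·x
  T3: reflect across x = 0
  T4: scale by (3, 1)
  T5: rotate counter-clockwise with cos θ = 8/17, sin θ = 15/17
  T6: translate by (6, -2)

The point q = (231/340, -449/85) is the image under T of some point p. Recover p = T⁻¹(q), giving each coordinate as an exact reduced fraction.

T1 = [-3/5 -4/5 0; 4/5 -3/5 0; 0 0 1]
T2·T1 = [-3/5 -4/5 0; 1/5 -7/5 0; 0 0 1]
T3·…·T1 = [3/5 4/5 0; 1/5 -7/5 0; 0 0 1]
T4·…·T1 = [9/5 12/5 0; 1/5 -7/5 0; 0 0 1]
T5·…·T1 = [57/85 201/85 0; 143/85 124/85 0; 0 0 1]
T6·…·T1 = [57/85 201/85 6; 143/85 124/85 -2; 0 0 1]
det M = -3; M⁻¹ = [-124/255 67/85 382/85; 143/255 -19/85 -324/85; 0 0 1]
M⁻¹ · (231/340, -449/85)ᵀ = (0, -9/4)ᵀ

p = (0, -9/4)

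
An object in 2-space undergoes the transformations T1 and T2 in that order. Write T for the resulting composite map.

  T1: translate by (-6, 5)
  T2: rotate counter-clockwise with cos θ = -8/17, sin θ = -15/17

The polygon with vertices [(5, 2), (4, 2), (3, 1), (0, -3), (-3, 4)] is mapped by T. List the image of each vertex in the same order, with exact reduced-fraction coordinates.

image vertices: (113/17, -41/17), (121/17, -26/17), (114/17, -3/17), (78/17, 74/17), (207/17, 63/17)

T1 translate by (-6, 5): (5, 2) → (-1, 7); (4, 2) → (-2, 7); (3, 1) → (-3, 6); (0, -3) → (-6, 2); (-3, 4) → (-9, 9)
T2 rotate counter-clockwise with cos θ = -8/17, sin θ = -15/17: (-1, 7) → (113/17, -41/17); (-2, 7) → (121/17, -26/17); (-3, 6) → (114/17, -3/17); (-6, 2) → (78/17, 74/17); (-9, 9) → (207/17, 63/17)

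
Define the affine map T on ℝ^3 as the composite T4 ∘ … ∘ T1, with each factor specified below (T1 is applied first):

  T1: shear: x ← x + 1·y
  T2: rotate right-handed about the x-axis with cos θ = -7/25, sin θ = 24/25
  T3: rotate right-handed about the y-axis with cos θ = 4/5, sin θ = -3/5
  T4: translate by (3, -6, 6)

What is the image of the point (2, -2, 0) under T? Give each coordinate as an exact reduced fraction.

T1 shear: x ← x + 1·y: (2, -2, 0) → (0, -2, 0)
T2 rotate right-handed about the x-axis with cos θ = -7/25, sin θ = 24/25: (0, -2, 0) → (0, 14/25, -48/25)
T3 rotate right-handed about the y-axis with cos θ = 4/5, sin θ = -3/5: (0, 14/25, -48/25) → (144/125, 14/25, -192/125)
T4 translate by (3, -6, 6): (144/125, 14/25, -192/125) → (519/125, -136/25, 558/125)

T(p) = (519/125, -136/25, 558/125)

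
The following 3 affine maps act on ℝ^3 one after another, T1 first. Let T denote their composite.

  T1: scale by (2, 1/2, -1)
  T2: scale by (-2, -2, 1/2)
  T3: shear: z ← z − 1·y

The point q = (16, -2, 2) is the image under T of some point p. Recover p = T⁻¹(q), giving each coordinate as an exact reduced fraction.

p = (-4, 2, 0)

T1 = [2 0 0 0; 0 1/2 0 0; 0 0 -1 0; 0 0 0 1]
T2·T1 = [-4 0 0 0; 0 -1 0 0; 0 0 -1/2 0; 0 0 0 1]
T3·…·T1 = [-4 0 0 0; 0 -1 0 0; 0 1 -1/2 0; 0 0 0 1]
det M = -2; M⁻¹ = [-1/4 0 0 0; 0 -1 0 0; 0 -2 -2 0; 0 0 0 1]
M⁻¹ · (16, -2, 2)ᵀ = (-4, 2, 0)ᵀ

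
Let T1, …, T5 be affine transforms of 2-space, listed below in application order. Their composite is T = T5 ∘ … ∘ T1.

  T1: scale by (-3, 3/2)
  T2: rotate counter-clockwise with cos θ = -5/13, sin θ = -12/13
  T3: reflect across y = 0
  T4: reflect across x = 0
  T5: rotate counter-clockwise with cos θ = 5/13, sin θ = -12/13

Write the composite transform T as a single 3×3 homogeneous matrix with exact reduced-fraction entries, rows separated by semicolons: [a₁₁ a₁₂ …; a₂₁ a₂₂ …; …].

T1 = [-3 0 0; 0 3/2 0; 0 0 1]
T2·T1 = [15/13 18/13 0; 36/13 -15/26 0; 0 0 1]
T3·…·T1 = [15/13 18/13 0; -36/13 15/26 0; 0 0 1]
T4·…·T1 = [-15/13 -18/13 0; -36/13 15/26 0; 0 0 1]
T5·…·T1 = [-3 0 0; 0 3/2 0; 0 0 1]

T = [-3 0 0; 0 3/2 0; 0 0 1]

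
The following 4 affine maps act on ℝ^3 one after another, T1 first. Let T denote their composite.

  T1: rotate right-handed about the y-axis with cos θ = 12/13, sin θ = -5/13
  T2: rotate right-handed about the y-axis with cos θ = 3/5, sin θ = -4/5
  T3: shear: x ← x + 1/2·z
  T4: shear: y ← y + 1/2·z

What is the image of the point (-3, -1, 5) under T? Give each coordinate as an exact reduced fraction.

T(p) = (-167/26, -239/130, -109/65)

T1 rotate right-handed about the y-axis with cos θ = 12/13, sin θ = -5/13: (-3, -1, 5) → (-61/13, -1, 45/13)
T2 rotate right-handed about the y-axis with cos θ = 3/5, sin θ = -4/5: (-61/13, -1, 45/13) → (-363/65, -1, -109/65)
T3 shear: x ← x + 1/2·z: (-363/65, -1, -109/65) → (-167/26, -1, -109/65)
T4 shear: y ← y + 1/2·z: (-167/26, -1, -109/65) → (-167/26, -239/130, -109/65)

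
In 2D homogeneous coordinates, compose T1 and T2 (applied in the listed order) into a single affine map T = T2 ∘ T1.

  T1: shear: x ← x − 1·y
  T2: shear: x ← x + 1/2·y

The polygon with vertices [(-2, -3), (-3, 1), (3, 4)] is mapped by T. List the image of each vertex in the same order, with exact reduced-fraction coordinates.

T1 shear: x ← x − 1·y: (-2, -3) → (1, -3); (-3, 1) → (-4, 1); (3, 4) → (-1, 4)
T2 shear: x ← x + 1/2·y: (1, -3) → (-1/2, -3); (-4, 1) → (-7/2, 1); (-1, 4) → (1, 4)

image vertices: (-1/2, -3), (-7/2, 1), (1, 4)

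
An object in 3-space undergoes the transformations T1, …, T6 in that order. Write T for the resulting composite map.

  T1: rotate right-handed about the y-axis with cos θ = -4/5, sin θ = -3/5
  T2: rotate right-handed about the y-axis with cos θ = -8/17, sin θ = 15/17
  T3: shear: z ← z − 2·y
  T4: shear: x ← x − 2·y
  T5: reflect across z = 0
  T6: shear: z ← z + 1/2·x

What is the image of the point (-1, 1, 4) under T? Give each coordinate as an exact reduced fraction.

T1 rotate right-handed about the y-axis with cos θ = -4/5, sin θ = -3/5: (-1, 1, 4) → (-8/5, 1, -19/5)
T2 rotate right-handed about the y-axis with cos θ = -8/17, sin θ = 15/17: (-8/5, 1, -19/5) → (-13/5, 1, 16/5)
T3 shear: z ← z − 2·y: (-13/5, 1, 16/5) → (-13/5, 1, 6/5)
T4 shear: x ← x − 2·y: (-13/5, 1, 6/5) → (-23/5, 1, 6/5)
T5 reflect across z = 0: (-23/5, 1, 6/5) → (-23/5, 1, -6/5)
T6 shear: z ← z + 1/2·x: (-23/5, 1, -6/5) → (-23/5, 1, -7/2)

T(p) = (-23/5, 1, -7/2)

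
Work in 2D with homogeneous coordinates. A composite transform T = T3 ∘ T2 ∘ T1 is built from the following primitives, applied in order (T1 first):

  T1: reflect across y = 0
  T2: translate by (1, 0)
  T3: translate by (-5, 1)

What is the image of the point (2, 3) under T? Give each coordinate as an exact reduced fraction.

T1 reflect across y = 0: (2, 3) → (2, -3)
T2 translate by (1, 0): (2, -3) → (3, -3)
T3 translate by (-5, 1): (3, -3) → (-2, -2)

T(p) = (-2, -2)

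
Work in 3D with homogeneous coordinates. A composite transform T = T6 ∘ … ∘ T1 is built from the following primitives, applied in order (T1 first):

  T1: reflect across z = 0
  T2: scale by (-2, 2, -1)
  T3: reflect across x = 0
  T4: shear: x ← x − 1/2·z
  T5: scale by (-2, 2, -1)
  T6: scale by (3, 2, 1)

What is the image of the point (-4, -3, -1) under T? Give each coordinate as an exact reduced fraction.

T(p) = (45, -24, 1)

T1 reflect across z = 0: (-4, -3, -1) → (-4, -3, 1)
T2 scale by (-2, 2, -1): (-4, -3, 1) → (8, -6, -1)
T3 reflect across x = 0: (8, -6, -1) → (-8, -6, -1)
T4 shear: x ← x − 1/2·z: (-8, -6, -1) → (-15/2, -6, -1)
T5 scale by (-2, 2, -1): (-15/2, -6, -1) → (15, -12, 1)
T6 scale by (3, 2, 1): (15, -12, 1) → (45, -24, 1)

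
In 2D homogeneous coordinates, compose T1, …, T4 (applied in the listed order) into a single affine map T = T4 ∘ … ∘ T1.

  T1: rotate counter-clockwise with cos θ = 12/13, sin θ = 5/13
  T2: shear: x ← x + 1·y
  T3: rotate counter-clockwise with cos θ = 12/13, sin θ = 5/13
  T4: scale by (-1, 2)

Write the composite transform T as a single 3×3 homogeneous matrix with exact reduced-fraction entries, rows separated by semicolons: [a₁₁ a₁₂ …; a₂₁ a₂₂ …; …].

T1 = [12/13 -5/13 0; 5/13 12/13 0; 0 0 1]
T2·T1 = [17/13 7/13 0; 5/13 12/13 0; 0 0 1]
T3·…·T1 = [179/169 24/169 0; 145/169 179/169 0; 0 0 1]
T4·…·T1 = [-179/169 -24/169 0; 290/169 358/169 0; 0 0 1]

T = [-179/169 -24/169 0; 290/169 358/169 0; 0 0 1]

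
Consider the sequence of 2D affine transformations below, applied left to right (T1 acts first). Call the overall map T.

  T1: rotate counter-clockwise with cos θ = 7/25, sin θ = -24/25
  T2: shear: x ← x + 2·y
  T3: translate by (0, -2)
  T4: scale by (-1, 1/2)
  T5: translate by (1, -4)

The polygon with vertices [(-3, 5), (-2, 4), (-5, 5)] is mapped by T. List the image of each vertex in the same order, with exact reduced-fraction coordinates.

image vertices: (-288/25, -143/50), (-209/25, -87/25), (-74/5, -19/10)

T1 rotate counter-clockwise with cos θ = 7/25, sin θ = -24/25: (-3, 5) → (99/25, 107/25); (-2, 4) → (82/25, 76/25); (-5, 5) → (17/5, 31/5)
T2 shear: x ← x + 2·y: (99/25, 107/25) → (313/25, 107/25); (82/25, 76/25) → (234/25, 76/25); (17/5, 31/5) → (79/5, 31/5)
T3 translate by (0, -2): (313/25, 107/25) → (313/25, 57/25); (234/25, 76/25) → (234/25, 26/25); (79/5, 31/5) → (79/5, 21/5)
T4 scale by (-1, 1/2): (313/25, 57/25) → (-313/25, 57/50); (234/25, 26/25) → (-234/25, 13/25); (79/5, 21/5) → (-79/5, 21/10)
T5 translate by (1, -4): (-313/25, 57/50) → (-288/25, -143/50); (-234/25, 13/25) → (-209/25, -87/25); (-79/5, 21/10) → (-74/5, -19/10)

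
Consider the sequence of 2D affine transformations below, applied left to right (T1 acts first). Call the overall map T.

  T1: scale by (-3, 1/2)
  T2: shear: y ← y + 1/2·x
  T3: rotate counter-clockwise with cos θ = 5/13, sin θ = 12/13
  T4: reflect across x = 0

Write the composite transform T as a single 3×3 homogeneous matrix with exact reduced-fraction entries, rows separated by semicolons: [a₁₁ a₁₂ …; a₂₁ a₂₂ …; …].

T1 = [-3 0 0; 0 1/2 0; 0 0 1]
T2·T1 = [-3 0 0; -3/2 1/2 0; 0 0 1]
T3·…·T1 = [3/13 -6/13 0; -87/26 5/26 0; 0 0 1]
T4·…·T1 = [-3/13 6/13 0; -87/26 5/26 0; 0 0 1]

T = [-3/13 6/13 0; -87/26 5/26 0; 0 0 1]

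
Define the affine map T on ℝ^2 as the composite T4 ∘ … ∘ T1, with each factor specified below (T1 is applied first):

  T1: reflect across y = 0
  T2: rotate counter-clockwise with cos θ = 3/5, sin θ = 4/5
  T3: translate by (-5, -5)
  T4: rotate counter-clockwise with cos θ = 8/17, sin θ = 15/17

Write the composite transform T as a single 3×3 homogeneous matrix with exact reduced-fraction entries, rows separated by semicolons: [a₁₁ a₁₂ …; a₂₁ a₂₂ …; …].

T = [-36/85 77/85 35/17; 77/85 36/85 -115/17; 0 0 1]

T1 = [1 0 0; 0 -1 0; 0 0 1]
T2·T1 = [3/5 4/5 0; 4/5 -3/5 0; 0 0 1]
T3·…·T1 = [3/5 4/5 -5; 4/5 -3/5 -5; 0 0 1]
T4·…·T1 = [-36/85 77/85 35/17; 77/85 36/85 -115/17; 0 0 1]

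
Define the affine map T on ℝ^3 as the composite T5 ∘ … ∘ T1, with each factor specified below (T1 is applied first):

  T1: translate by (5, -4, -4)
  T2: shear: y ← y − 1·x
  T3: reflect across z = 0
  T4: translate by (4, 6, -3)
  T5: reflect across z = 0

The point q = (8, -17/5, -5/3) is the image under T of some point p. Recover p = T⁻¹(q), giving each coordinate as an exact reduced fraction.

T1 = [1 0 0 5; 0 1 0 -4; 0 0 1 -4; 0 0 0 1]
T2·T1 = [1 0 0 5; -1 1 0 -9; 0 0 1 -4; 0 0 0 1]
T3·…·T1 = [1 0 0 5; -1 1 0 -9; 0 0 -1 4; 0 0 0 1]
T4·…·T1 = [1 0 0 9; -1 1 0 -3; 0 0 -1 1; 0 0 0 1]
T5·…·T1 = [1 0 0 9; -1 1 0 -3; 0 0 1 -1; 0 0 0 1]
det M = 1; M⁻¹ = [1 0 0 -9; 1 1 0 -6; 0 0 1 1; 0 0 0 1]
M⁻¹ · (8, -17/5, -5/3)ᵀ = (-1, -7/5, -2/3)ᵀ

p = (-1, -7/5, -2/3)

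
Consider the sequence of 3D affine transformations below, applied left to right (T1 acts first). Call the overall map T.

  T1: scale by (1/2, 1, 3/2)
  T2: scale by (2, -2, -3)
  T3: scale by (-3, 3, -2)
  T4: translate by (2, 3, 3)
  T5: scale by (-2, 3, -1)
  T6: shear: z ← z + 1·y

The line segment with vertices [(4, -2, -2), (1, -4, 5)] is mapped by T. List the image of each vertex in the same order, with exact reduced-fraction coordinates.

image vertices: (20, 45, 60), (2, 81, 33)

T1 scale by (1/2, 1, 3/2): (4, -2, -2) → (2, -2, -3); (1, -4, 5) → (1/2, -4, 15/2)
T2 scale by (2, -2, -3): (2, -2, -3) → (4, 4, 9); (1/2, -4, 15/2) → (1, 8, -45/2)
T3 scale by (-3, 3, -2): (4, 4, 9) → (-12, 12, -18); (1, 8, -45/2) → (-3, 24, 45)
T4 translate by (2, 3, 3): (-12, 12, -18) → (-10, 15, -15); (-3, 24, 45) → (-1, 27, 48)
T5 scale by (-2, 3, -1): (-10, 15, -15) → (20, 45, 15); (-1, 27, 48) → (2, 81, -48)
T6 shear: z ← z + 1·y: (20, 45, 15) → (20, 45, 60); (2, 81, -48) → (2, 81, 33)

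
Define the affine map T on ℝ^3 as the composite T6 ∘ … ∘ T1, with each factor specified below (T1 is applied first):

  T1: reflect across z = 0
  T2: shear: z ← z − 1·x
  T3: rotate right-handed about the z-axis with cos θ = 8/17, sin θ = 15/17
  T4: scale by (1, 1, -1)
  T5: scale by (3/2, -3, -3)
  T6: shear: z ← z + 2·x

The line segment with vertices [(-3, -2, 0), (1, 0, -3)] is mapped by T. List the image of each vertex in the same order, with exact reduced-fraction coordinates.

T1 reflect across z = 0: (-3, -2, 0) → (-3, -2, 0); (1, 0, -3) → (1, 0, 3)
T2 shear: z ← z − 1·x: (-3, -2, 0) → (-3, -2, 3); (1, 0, 3) → (1, 0, 2)
T3 rotate right-handed about the z-axis with cos θ = 8/17, sin θ = 15/17: (-3, -2, 3) → (6/17, -61/17, 3); (1, 0, 2) → (8/17, 15/17, 2)
T4 scale by (1, 1, -1): (6/17, -61/17, 3) → (6/17, -61/17, -3); (8/17, 15/17, 2) → (8/17, 15/17, -2)
T5 scale by (3/2, -3, -3): (6/17, -61/17, -3) → (9/17, 183/17, 9); (8/17, 15/17, -2) → (12/17, -45/17, 6)
T6 shear: z ← z + 2·x: (9/17, 183/17, 9) → (9/17, 183/17, 171/17); (12/17, -45/17, 6) → (12/17, -45/17, 126/17)

image vertices: (9/17, 183/17, 171/17), (12/17, -45/17, 126/17)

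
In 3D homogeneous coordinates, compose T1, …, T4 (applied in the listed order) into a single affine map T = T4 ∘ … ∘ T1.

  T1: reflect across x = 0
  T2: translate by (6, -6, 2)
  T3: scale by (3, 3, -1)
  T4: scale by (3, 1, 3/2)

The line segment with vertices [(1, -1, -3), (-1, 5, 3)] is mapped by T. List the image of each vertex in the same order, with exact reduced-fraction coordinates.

T1 reflect across x = 0: (1, -1, -3) → (-1, -1, -3); (-1, 5, 3) → (1, 5, 3)
T2 translate by (6, -6, 2): (-1, -1, -3) → (5, -7, -1); (1, 5, 3) → (7, -1, 5)
T3 scale by (3, 3, -1): (5, -7, -1) → (15, -21, 1); (7, -1, 5) → (21, -3, -5)
T4 scale by (3, 1, 3/2): (15, -21, 1) → (45, -21, 3/2); (21, -3, -5) → (63, -3, -15/2)

image vertices: (45, -21, 3/2), (63, -3, -15/2)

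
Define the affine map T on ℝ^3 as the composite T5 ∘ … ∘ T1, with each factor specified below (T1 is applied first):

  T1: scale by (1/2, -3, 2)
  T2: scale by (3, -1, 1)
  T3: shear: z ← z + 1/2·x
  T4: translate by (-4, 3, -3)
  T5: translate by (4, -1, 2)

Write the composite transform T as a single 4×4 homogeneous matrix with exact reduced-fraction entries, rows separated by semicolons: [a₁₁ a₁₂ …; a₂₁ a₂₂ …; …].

T1 = [1/2 0 0 0; 0 -3 0 0; 0 0 2 0; 0 0 0 1]
T2·T1 = [3/2 0 0 0; 0 3 0 0; 0 0 2 0; 0 0 0 1]
T3·…·T1 = [3/2 0 0 0; 0 3 0 0; 3/4 0 2 0; 0 0 0 1]
T4·…·T1 = [3/2 0 0 -4; 0 3 0 3; 3/4 0 2 -3; 0 0 0 1]
T5·…·T1 = [3/2 0 0 0; 0 3 0 2; 3/4 0 2 -1; 0 0 0 1]

T = [3/2 0 0 0; 0 3 0 2; 3/4 0 2 -1; 0 0 0 1]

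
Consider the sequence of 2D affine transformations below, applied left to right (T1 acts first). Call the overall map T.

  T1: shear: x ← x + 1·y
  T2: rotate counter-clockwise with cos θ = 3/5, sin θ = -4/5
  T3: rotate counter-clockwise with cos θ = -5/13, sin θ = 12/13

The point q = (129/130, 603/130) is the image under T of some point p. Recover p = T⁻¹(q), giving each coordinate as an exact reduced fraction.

p = (3, 3/2)

T1 = [1 1 0; 0 1 0; 0 0 1]
T2·T1 = [3/5 7/5 0; -4/5 -1/5 0; 0 0 1]
T3·…·T1 = [33/65 -23/65 0; 56/65 89/65 0; 0 0 1]
det M = 1; M⁻¹ = [89/65 23/65 0; -56/65 33/65 0; 0 0 1]
M⁻¹ · (129/130, 603/130)ᵀ = (3, 3/2)ᵀ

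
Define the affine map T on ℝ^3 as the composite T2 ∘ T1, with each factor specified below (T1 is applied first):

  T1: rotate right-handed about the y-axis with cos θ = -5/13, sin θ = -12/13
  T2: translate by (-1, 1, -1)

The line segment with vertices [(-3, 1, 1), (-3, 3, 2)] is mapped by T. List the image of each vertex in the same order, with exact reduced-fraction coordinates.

image vertices: (-10/13, 2, -54/13), (-22/13, 4, -59/13)

T1 rotate right-handed about the y-axis with cos θ = -5/13, sin θ = -12/13: (-3, 1, 1) → (3/13, 1, -41/13); (-3, 3, 2) → (-9/13, 3, -46/13)
T2 translate by (-1, 1, -1): (3/13, 1, -41/13) → (-10/13, 2, -54/13); (-9/13, 3, -46/13) → (-22/13, 4, -59/13)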